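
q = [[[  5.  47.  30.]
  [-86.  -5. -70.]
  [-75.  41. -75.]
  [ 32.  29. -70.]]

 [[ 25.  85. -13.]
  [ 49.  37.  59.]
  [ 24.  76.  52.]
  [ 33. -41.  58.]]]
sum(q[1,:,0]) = 131.0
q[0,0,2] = 30.0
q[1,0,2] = -13.0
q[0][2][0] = -75.0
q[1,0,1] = 85.0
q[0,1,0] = -86.0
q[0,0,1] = 47.0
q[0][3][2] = -70.0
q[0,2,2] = -75.0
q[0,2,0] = -75.0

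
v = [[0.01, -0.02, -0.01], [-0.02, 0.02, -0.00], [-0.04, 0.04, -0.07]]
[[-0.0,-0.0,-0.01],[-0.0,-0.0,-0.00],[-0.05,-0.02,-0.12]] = v @ [[-0.27, -0.15, -0.71], [-0.35, -0.18, -0.9], [0.63, 0.33, 1.63]]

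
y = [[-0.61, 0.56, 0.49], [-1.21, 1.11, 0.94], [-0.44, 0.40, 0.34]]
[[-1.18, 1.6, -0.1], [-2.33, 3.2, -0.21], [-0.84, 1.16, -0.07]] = y@[[0.57, -1.66, -0.46], [-1.07, 1.91, -1.13], [-0.48, -0.99, 0.52]]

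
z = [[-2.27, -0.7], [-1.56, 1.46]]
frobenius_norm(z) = 3.20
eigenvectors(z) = [[-0.93, 0.17], [-0.36, -0.99]]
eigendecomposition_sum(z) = [[-2.38, -0.42], [-0.93, -0.16]] + [[0.11,-0.28], [-0.63,1.62]]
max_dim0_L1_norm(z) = 3.83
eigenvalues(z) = [-2.54, 1.73]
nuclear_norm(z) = 4.36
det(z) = -4.41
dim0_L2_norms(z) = [2.75, 1.62]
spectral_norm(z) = 2.77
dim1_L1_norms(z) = [2.97, 3.02]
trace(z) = -0.81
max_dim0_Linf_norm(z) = 2.27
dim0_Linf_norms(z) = [2.27, 1.46]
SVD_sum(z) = [[-2.14, 0.29], [-1.73, 0.24]] + [[-0.13, -0.99], [0.17, 1.22]]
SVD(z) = [[-0.78, -0.63], [-0.63, 0.78]] @ diag([2.771323649215933, 1.5899261716496402]) @ [[0.99, -0.13], [0.13, 0.99]]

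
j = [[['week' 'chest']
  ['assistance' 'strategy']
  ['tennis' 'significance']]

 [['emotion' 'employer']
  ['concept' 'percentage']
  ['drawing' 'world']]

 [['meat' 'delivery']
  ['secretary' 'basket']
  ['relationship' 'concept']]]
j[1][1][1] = 'percentage'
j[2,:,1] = ['delivery', 'basket', 'concept']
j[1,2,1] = 'world'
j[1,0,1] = 'employer'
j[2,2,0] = 'relationship'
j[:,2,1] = ['significance', 'world', 'concept']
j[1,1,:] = ['concept', 'percentage']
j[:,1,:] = [['assistance', 'strategy'], ['concept', 'percentage'], ['secretary', 'basket']]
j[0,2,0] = 'tennis'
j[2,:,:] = [['meat', 'delivery'], ['secretary', 'basket'], ['relationship', 'concept']]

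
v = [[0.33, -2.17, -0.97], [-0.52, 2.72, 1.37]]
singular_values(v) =[3.91, 0.1]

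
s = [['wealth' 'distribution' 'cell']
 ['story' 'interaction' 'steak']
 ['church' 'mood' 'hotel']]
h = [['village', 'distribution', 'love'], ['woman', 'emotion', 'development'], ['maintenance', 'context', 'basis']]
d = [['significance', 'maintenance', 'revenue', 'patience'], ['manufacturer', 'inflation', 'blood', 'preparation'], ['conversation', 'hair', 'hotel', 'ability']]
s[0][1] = 'distribution'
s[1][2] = 'steak'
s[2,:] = ['church', 'mood', 'hotel']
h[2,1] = 'context'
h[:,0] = ['village', 'woman', 'maintenance']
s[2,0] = 'church'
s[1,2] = 'steak'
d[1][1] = 'inflation'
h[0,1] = 'distribution'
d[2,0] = 'conversation'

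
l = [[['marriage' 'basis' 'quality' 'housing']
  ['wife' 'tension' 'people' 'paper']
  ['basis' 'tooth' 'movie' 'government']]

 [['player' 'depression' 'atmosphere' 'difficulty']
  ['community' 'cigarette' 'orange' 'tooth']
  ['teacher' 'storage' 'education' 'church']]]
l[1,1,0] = 'community'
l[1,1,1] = 'cigarette'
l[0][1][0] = 'wife'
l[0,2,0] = 'basis'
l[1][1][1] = 'cigarette'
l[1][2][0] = 'teacher'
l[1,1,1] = 'cigarette'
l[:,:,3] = [['housing', 'paper', 'government'], ['difficulty', 'tooth', 'church']]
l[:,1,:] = [['wife', 'tension', 'people', 'paper'], ['community', 'cigarette', 'orange', 'tooth']]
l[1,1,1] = 'cigarette'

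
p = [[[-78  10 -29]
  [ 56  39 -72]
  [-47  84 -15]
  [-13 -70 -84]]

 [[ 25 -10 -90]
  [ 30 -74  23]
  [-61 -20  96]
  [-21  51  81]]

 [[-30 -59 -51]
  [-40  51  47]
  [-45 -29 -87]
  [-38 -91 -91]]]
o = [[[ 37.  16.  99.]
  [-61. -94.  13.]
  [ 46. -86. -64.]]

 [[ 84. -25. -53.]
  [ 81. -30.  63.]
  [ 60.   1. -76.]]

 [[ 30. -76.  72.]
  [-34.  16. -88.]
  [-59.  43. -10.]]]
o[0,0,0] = 37.0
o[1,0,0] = 84.0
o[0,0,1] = 16.0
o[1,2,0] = 60.0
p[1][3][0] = -21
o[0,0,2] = 99.0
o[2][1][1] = 16.0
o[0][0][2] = 99.0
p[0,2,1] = 84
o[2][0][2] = 72.0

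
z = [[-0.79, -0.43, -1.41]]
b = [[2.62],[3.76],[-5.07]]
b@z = [[-2.07, -1.13, -3.69], [-2.97, -1.62, -5.30], [4.01, 2.18, 7.15]]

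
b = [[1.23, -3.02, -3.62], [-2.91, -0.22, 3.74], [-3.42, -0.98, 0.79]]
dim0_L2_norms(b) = [4.66, 3.18, 5.26]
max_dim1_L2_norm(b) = 4.87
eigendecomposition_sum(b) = [[3.11+0.00j,(-1.07+0j),(-3.13+0j)], [-2.59-0.00j,(0.89+0j),2.60+0.00j], [-1.66-0.00j,0.57+0.00j,(1.67+0j)]] + [[-0.94-0.62j, (-0.97-1.26j), (-0.25+0.81j)], [(-0.16+0.74j), (-0.56+0.92j), 0.57-0.04j], [(-0.88-0.87j), (-0.78-1.57j), -0.44+0.82j]] + [[(-0.94+0.62j),-0.97+1.26j,-0.25-0.81j],[(-0.16-0.74j),(-0.56-0.92j),0.57+0.04j],[(-0.88+0.87j),-0.78+1.57j,(-0.44-0.82j)]]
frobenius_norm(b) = 7.72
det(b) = 28.38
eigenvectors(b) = [[(-0.71+0j), 0.60-0.12j, (0.6+0.12j)], [0.59+0.00j, -0.22-0.35j, -0.22+0.35j], [(0.38+0j), (0.67+0j), 0.67-0.00j]]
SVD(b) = [[-0.62, 0.68, 0.39], [0.69, 0.24, 0.68], [0.37, 0.69, -0.62]] @ diag([6.665976330500732, 3.710962184639991, 1.1472659784792472]) @ [[-0.61, 0.20, 0.77], [-0.6, -0.75, -0.27], [0.52, -0.63, 0.58]]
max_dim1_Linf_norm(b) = 3.74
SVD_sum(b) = [[2.51, -0.85, -3.18], [-2.79, 0.94, 3.53], [-1.50, 0.51, 1.91]] + [[-1.52, -1.89, -0.69], [-0.53, -0.66, -0.24], [-1.55, -1.93, -0.71]] + [[0.23, -0.28, 0.26], [0.41, -0.49, 0.45], [-0.37, 0.44, -0.41]]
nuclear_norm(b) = 11.52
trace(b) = 1.80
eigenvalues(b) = [(5.67+0j), (-1.94+1.12j), (-1.94-1.12j)]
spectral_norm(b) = 6.67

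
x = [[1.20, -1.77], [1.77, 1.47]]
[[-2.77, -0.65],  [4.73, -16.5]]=x @ [[0.88, -6.16],  [2.16, -3.81]]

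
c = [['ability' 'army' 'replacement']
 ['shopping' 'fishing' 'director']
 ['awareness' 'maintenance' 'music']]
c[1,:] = ['shopping', 'fishing', 'director']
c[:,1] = ['army', 'fishing', 'maintenance']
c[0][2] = 'replacement'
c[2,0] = 'awareness'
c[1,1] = 'fishing'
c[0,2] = 'replacement'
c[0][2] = 'replacement'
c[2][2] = 'music'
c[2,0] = 'awareness'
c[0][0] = 'ability'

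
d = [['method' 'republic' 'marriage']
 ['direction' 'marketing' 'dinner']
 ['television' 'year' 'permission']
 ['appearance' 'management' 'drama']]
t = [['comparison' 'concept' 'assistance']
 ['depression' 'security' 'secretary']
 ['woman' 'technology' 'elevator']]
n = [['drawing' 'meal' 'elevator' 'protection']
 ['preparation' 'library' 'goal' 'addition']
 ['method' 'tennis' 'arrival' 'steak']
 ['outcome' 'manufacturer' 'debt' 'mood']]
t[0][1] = 'concept'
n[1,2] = 'goal'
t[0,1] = 'concept'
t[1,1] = 'security'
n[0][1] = 'meal'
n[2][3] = 'steak'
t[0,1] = 'concept'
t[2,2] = 'elevator'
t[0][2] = 'assistance'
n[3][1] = 'manufacturer'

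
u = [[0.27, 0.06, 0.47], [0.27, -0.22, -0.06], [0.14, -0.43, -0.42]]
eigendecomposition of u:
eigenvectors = [[0.43, -0.80, -0.72], [-0.36, -0.56, -0.62], [-0.83, 0.22, 0.3]]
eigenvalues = [-0.68, 0.19, 0.13]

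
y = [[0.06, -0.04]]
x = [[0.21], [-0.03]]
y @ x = [[0.01]]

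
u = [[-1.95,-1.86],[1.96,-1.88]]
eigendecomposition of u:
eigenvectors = [[(0.01-0.7j), (0.01+0.7j)], [(-0.72+0j), (-0.72-0j)]]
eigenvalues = [(-1.92+1.91j), (-1.92-1.91j)]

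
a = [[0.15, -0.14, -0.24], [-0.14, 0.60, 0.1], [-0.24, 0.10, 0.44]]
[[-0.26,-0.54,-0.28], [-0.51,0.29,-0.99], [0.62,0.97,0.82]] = a @ [[-1.99, -0.85, -0.36], [-1.42, -0.01, -2.09], [0.65, 1.74, 2.14]]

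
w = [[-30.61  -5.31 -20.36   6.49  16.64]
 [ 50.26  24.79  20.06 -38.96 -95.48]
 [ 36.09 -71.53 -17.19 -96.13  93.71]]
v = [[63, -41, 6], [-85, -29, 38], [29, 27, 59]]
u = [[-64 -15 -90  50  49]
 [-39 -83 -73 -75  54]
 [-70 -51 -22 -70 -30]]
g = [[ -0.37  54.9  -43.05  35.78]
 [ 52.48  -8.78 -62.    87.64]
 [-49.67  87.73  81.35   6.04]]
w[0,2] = -20.36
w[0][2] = -20.36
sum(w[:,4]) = 14.86999999999999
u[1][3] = -75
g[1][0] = 52.48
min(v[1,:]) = -85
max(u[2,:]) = -22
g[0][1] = 54.9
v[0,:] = [63, -41, 6]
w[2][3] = -96.13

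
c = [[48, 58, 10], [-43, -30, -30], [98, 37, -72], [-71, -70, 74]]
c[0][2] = 10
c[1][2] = -30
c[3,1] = -70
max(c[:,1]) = 58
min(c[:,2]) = -72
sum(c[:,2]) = -18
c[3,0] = -71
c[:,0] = [48, -43, 98, -71]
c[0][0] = 48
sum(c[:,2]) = -18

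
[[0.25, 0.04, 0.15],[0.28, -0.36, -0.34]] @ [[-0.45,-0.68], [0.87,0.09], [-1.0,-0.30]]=[[-0.23, -0.21], [-0.1, -0.12]]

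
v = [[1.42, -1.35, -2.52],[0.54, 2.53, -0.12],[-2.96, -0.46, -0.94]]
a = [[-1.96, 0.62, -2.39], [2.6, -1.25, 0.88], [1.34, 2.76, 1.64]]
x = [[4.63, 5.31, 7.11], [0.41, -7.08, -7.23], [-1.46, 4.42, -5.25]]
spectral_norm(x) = 13.82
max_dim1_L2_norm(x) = 10.13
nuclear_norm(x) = 24.23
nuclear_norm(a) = 8.65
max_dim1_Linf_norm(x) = 7.23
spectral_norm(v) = 3.38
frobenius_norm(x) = 15.87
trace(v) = 3.01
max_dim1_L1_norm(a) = 5.74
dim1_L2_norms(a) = [3.15, 3.02, 3.48]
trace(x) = -7.70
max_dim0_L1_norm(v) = 4.92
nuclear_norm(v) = 8.75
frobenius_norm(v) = 5.17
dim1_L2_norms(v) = [3.19, 2.59, 3.14]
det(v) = -22.87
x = a @ v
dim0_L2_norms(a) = [3.52, 3.09, 3.03]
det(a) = -14.29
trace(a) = -1.57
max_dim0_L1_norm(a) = 5.9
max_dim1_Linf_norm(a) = 2.76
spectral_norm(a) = 4.49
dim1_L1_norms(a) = [4.97, 4.73, 5.74]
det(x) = 326.93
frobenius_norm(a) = 5.58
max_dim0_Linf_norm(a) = 2.76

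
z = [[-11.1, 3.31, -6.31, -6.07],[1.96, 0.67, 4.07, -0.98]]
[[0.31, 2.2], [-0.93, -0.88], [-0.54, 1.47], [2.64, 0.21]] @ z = [[0.87, 2.50, 7.0, -4.04], [8.6, -3.67, 2.29, 6.51], [8.88, -0.8, 9.39, 1.84], [-28.89, 8.88, -15.80, -16.23]]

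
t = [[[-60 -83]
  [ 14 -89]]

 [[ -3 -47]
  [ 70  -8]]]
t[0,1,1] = -89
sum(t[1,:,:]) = 12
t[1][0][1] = -47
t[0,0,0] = -60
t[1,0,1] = -47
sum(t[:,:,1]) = -227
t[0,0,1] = -83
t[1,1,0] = 70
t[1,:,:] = [[-3, -47], [70, -8]]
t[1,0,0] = -3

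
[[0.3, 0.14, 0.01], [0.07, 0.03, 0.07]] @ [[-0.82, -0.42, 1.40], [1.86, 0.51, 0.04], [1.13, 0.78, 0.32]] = [[0.03, -0.05, 0.43], [0.08, 0.04, 0.12]]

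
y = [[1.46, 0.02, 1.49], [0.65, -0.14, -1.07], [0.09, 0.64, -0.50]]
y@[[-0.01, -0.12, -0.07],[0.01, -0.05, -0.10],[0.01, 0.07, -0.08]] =[[0.00,-0.07,-0.22], [-0.02,-0.15,0.05], [0.00,-0.08,-0.03]]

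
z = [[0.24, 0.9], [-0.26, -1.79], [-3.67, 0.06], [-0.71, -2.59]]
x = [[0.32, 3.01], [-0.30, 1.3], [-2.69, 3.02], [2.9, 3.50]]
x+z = [[0.56, 3.91], [-0.56, -0.49], [-6.36, 3.08], [2.19, 0.91]]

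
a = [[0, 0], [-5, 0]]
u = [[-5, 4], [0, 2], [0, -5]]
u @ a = [[-20, 0], [-10, 0], [25, 0]]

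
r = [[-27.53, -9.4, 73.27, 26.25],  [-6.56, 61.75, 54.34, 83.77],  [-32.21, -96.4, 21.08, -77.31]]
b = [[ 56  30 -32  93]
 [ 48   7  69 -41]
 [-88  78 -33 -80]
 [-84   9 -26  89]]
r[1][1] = 61.75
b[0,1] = 30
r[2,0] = -32.21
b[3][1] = 9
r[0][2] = 73.27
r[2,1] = -96.4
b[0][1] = 30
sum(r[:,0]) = -66.30000000000001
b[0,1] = 30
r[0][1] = -9.4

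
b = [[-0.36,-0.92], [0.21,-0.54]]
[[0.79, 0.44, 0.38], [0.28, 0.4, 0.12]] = b @ [[-0.42, 0.34, -0.25], [-0.69, -0.61, -0.32]]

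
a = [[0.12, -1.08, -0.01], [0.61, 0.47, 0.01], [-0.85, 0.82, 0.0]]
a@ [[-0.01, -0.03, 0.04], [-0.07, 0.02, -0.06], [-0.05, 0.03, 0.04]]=[[0.07, -0.03, 0.07], [-0.04, -0.01, -0.0], [-0.05, 0.04, -0.08]]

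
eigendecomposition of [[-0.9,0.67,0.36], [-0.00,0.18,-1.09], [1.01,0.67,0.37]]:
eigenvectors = [[(0.86+0j), -0.12+0.25j, (-0.12-0.25j)], [-0.30+0.00j, -0.70+0.00j, (-0.7-0j)], [(-0.4+0j), (0.19+0.63j), (0.19-0.63j)]]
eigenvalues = [(-1.3+0j), (0.47+0.97j), (0.47-0.97j)]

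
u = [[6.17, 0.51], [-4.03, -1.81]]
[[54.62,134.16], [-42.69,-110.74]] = u@[[8.46, 20.45], [4.75, 15.65]]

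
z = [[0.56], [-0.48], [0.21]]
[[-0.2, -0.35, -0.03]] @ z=[[0.05]]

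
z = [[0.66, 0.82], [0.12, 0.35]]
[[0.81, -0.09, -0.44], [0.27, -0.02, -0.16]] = z@[[0.50, -0.14, -0.19], [0.59, -0.00, -0.38]]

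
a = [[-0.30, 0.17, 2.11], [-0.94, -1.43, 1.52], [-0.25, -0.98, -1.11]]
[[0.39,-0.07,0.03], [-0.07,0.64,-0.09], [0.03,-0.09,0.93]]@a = [[-0.06, 0.14, 0.68], [-0.56, -0.84, 0.92], [-0.16, -0.78, -1.11]]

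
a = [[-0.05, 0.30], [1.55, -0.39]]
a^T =[[-0.05, 1.55], [0.30, -0.39]]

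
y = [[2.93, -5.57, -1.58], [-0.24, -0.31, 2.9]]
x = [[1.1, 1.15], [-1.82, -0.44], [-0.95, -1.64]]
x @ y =[[2.95,-6.48,1.60], [-5.23,10.27,1.60], [-2.39,5.8,-3.26]]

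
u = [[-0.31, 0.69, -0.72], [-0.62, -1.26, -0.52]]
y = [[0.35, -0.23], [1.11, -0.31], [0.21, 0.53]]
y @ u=[[0.03, 0.53, -0.13],[-0.15, 1.16, -0.64],[-0.39, -0.52, -0.43]]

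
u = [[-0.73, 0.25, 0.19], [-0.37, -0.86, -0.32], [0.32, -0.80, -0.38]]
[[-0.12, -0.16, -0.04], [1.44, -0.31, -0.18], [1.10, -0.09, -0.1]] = u @ [[-0.42, 0.31, 0.17], [-1.29, 0.17, -0.06], [-0.54, 0.15, 0.52]]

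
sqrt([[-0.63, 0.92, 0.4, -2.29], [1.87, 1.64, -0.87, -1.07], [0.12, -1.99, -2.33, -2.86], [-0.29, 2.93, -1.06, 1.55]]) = [[(0.53+0.95j), (0.43-0.63j), (0.03-0.03j), -0.85+0.47j],[(0.66-0.43j), (1.36+0.29j), (-0.23+0.32j), (-0.24-0.02j)],[0.09-0.22j, -0.62+0.19j, 0.23+1.60j, -0.83+0.90j],[-0.18+0.36j, 0.91-0.24j, -0.35+0.20j, 1.33+0.32j]]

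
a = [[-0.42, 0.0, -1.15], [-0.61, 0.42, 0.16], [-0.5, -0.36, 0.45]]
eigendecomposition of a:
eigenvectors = [[(0.86+0j), -0.30-0.35j, (-0.3+0.35j)], [0.34+0.00j, (0.75+0j), 0.75-0.00j], [(0.39+0j), (0.17+0.44j), 0.17-0.44j]]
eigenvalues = [(-0.95+0j), (0.7+0.38j), (0.7-0.38j)]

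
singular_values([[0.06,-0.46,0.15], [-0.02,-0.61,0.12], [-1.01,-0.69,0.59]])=[1.45, 0.6, 0.06]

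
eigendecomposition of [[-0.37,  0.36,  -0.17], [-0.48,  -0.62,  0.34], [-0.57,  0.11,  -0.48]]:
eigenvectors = [[0.01-0.40j, 0.01+0.40j, 0.49+0.00j], [(0.67+0j), (0.67-0j), -0.24+0.00j], [(0.62+0.11j), (0.62-0.11j), (0.84+0j)]]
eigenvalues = [(-0.31+0.34j), (-0.31-0.34j), (-0.84+0j)]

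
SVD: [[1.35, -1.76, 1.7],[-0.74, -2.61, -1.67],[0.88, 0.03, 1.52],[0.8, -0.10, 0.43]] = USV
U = [[0.37, -0.80, 0.11], [-0.78, -0.54, -0.02], [0.47, -0.21, 0.28], [0.19, -0.15, -0.95]]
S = [3.47, 3.11, 0.43]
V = [[0.47, 0.40, 0.78],[-0.32, 0.91, -0.27],[-0.82, -0.12, 0.56]]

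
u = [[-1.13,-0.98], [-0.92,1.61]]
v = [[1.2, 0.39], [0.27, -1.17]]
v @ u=[[-1.71, -0.55], [0.77, -2.15]]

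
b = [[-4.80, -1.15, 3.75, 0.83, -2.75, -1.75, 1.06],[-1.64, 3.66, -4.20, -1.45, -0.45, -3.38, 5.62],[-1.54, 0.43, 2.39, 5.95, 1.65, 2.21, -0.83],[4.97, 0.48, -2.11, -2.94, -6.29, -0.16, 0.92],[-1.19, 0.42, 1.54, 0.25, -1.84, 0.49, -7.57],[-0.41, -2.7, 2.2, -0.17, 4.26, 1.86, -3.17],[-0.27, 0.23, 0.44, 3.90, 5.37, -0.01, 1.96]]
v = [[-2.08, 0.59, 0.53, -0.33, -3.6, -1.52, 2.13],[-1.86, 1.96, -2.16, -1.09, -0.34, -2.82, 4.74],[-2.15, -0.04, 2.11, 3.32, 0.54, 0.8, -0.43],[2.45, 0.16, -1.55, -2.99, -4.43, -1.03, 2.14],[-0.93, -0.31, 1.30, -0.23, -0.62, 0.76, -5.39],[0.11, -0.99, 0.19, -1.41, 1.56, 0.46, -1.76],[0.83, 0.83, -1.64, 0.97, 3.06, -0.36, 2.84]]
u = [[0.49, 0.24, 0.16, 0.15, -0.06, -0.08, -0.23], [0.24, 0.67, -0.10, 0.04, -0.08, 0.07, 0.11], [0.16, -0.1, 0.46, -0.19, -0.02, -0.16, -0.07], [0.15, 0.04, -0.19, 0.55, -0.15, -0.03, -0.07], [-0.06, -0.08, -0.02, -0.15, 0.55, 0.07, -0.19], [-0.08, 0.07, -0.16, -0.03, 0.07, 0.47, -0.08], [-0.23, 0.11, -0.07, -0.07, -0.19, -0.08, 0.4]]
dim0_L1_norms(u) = [1.41, 1.31, 1.16, 1.18, 1.12, 0.96, 1.15]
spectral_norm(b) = 13.54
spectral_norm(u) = 0.95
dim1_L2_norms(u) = [0.64, 0.74, 0.56, 0.63, 0.61, 0.52, 0.53]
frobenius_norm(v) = 14.02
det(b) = 3403.19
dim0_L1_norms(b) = [14.82, 9.07, 16.63, 15.49, 22.61, 9.86, 21.13]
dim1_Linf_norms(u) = [0.49, 0.67, 0.46, 0.55, 0.55, 0.47, 0.4]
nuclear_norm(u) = 3.59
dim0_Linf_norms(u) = [0.49, 0.67, 0.46, 0.55, 0.55, 0.47, 0.4]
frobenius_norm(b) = 20.43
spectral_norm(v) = 10.11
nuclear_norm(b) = 43.77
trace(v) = 1.68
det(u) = 0.00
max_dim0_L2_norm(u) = 0.74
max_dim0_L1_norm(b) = 22.61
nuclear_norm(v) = 27.49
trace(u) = 3.59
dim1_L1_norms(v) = [10.78, 14.97, 9.39, 14.75, 9.54, 6.48, 10.53]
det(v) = 1.47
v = u @ b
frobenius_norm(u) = 1.61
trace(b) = 0.29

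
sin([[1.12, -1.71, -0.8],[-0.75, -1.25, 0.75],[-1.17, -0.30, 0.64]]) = [[0.27,-0.92,-0.28], [-0.35,-0.93,0.38], [-0.52,-0.27,0.13]]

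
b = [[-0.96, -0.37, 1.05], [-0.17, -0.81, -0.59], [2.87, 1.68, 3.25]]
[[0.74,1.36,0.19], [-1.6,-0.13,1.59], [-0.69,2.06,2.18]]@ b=[[-0.40, -1.06, 0.59], [6.12, 3.37, 3.56], [6.57, 2.25, 5.15]]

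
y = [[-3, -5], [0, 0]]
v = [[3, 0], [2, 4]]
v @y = [[-9, -15], [-6, -10]]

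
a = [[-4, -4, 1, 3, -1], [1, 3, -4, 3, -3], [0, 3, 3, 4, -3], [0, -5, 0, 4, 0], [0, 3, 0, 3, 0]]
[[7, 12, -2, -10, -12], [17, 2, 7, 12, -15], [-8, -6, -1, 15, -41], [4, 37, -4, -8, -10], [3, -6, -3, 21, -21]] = a@[[-2, 4, 0, 0, 0], [0, -5, 0, 4, -2], [-4, -1, -1, 0, -3], [1, 3, -1, 3, -5], [0, 0, -2, 3, 2]]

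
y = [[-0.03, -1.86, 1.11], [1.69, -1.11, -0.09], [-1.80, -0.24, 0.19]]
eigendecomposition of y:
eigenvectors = [[(0.67+0j),  (0.67-0j),  (0.24+0j)], [(0.16-0.45j),  (0.16+0.45j),  (0.54+0j)], [0.15+0.55j,  0.15-0.55j,  0.81+0.00j]]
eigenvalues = [(-0.22+2.16j), (-0.22-2.16j), (-0.5+0j)]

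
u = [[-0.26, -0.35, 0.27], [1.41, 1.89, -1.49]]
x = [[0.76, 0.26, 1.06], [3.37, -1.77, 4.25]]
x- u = [[1.02, 0.61, 0.79], [1.96, -3.66, 5.74]]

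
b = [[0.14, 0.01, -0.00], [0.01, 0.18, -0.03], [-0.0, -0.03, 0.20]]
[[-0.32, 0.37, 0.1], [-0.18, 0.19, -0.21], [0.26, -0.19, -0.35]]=b@ [[-2.22, 2.56, 0.8], [-0.67, 0.79, -1.54], [1.18, -0.84, -1.96]]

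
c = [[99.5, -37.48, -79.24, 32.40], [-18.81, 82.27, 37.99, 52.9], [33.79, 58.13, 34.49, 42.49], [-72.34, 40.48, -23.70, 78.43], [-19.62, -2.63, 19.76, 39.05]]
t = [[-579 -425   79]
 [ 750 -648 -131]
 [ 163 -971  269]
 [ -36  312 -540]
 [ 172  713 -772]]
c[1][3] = 52.9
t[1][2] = -131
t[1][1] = -648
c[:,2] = [-79.24, 37.99, 34.49, -23.7, 19.76]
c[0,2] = -79.24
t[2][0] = 163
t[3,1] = 312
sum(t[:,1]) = -1019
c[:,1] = [-37.48, 82.27, 58.13, 40.48, -2.63]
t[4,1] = 713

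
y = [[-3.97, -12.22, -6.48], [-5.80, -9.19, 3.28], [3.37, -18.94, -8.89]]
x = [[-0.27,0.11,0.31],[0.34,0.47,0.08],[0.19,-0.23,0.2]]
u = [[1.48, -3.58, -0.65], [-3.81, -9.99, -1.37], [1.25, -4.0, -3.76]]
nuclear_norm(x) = 1.37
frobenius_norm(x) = 0.81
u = x @ y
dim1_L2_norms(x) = [0.43, 0.59, 0.36]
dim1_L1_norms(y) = [22.67, 18.27, 31.2]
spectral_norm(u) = 11.93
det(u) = 86.88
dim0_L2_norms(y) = [7.79, 24.34, 11.48]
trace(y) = -22.05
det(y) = -988.49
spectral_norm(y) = 26.08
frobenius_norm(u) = 12.78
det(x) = -0.09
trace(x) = 0.40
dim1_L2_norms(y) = [14.39, 11.35, 21.19]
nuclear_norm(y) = 39.52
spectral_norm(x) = 0.59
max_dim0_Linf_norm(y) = 18.94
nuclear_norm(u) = 17.89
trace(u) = -12.27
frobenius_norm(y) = 28.02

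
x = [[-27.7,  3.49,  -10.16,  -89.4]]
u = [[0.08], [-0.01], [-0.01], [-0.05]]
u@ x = [[-2.22, 0.28, -0.81, -7.15], [0.28, -0.03, 0.10, 0.89], [0.28, -0.03, 0.1, 0.89], [1.38, -0.17, 0.51, 4.47]]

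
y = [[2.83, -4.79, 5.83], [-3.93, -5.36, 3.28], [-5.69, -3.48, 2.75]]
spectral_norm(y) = 11.19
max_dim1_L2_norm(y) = 8.06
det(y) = -69.85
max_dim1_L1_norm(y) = 13.45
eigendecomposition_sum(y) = [[(1.45+1.62j), -1.97+0.47j, 2.66-1.06j], [(-1.69+0.53j), (0.32-1.61j), -0.12+2.33j], [(-2.67+1.15j), 0.24-2.68j, (0.22+3.81j)]] + [[(1.45-1.62j), -1.97-0.47j, (2.66+1.06j)], [(-1.69-0.53j), (0.32+1.61j), -0.12-2.33j], [(-2.67-1.15j), 0.24+2.68j, (0.22-3.81j)]] + [[(-0.08-0j), (-0.86-0j), 0.50+0.00j], [(-0.55-0j), (-6-0j), (3.51+0j)], [(-0.36-0j), -3.96-0.00j, (2.32+0j)]]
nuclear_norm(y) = 18.89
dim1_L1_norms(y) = [13.45, 12.57, 11.92]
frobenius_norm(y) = 13.11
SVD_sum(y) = [[-2.21, -4.08, 3.45], [-2.76, -5.11, 4.32], [-2.39, -4.42, 3.74]] + [[5.07, -0.85, 2.24],[-1.29, 0.22, -0.57],[-3.18, 0.53, -1.41]] + [[-0.04, 0.14, 0.14], [0.13, -0.47, -0.47], [-0.11, 0.41, 0.41]]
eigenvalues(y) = [(1.99+3.82j), (1.99-3.82j), (-3.76+0j)]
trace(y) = 0.22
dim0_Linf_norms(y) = [5.69, 5.36, 5.83]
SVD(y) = [[0.52,  -0.83,  0.22], [0.65,  0.21,  -0.73], [0.56,  0.52,  0.65]] @ diag([11.18642027847883, 6.777827993685221, 0.921330039266408]) @ [[-0.38, -0.71, 0.60], [-0.9, 0.15, -0.40], [-0.19, 0.69, 0.70]]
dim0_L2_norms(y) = [7.47, 7.99, 7.23]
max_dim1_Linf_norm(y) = 5.83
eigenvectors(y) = [[-0.17-0.51j, -0.17+0.51j, (-0.12+0j)], [(0.44+0.05j), (0.44-0.05j), (-0.83+0j)], [0.72+0.00j, 0.72-0.00j, (-0.55+0j)]]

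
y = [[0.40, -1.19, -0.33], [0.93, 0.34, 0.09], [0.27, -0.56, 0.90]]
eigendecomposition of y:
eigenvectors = [[0.72+0.00j, (0.72-0j), (-0.21+0j)], [-0.02-0.61j, -0.02+0.61j, (-0.17+0j)], [0.17-0.27j, 0.17+0.27j, (0.96+0j)]]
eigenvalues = [(0.35+1.13j), (0.35-1.13j), (0.94+0j)]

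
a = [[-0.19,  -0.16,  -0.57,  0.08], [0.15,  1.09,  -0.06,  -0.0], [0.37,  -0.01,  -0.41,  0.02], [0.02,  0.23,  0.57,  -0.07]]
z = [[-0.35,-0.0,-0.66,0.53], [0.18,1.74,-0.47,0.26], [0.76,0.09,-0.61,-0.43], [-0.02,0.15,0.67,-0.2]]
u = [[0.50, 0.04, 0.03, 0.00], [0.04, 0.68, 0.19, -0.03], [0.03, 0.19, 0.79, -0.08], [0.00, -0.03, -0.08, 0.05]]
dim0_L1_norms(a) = [0.73, 1.49, 1.61, 0.17]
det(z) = -0.01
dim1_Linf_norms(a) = [0.57, 1.09, 0.41, 0.57]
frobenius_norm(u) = 1.20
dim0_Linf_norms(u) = [0.5, 0.68, 0.79, 0.08]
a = z @ u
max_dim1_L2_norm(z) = 1.83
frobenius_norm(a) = 1.52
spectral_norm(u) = 0.95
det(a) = -0.00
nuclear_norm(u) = 2.02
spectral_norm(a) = 1.16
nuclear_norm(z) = 4.04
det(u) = 0.01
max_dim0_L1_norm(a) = 1.61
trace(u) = 2.02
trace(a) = 0.42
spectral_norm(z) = 1.87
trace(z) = 0.58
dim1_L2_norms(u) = [0.5, 0.71, 0.82, 0.1]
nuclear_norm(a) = 2.45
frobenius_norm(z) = 2.42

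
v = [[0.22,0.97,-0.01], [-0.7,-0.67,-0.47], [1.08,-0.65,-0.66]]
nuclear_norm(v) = 3.28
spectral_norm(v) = 1.50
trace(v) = -1.11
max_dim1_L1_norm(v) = 2.39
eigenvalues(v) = [(0.08+0.85j), (0.08-0.85j), (-1.26+0j)]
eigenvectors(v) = [[(0.15+0.55j), (0.15-0.55j), (-0.25+0j)],[(-0.5+0.05j), -0.50-0.05j, (0.4+0j)],[(0.66+0j), 0.66-0.00j, (0.88+0j)]]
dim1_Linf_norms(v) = [0.97, 0.7, 1.08]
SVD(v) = [[0.47, 0.47, -0.75], [-0.34, -0.69, -0.64], [-0.82, 0.55, -0.16]] @ diag([1.4971300111035772, 1.3078460856657819, 0.47099930579746596]) @ [[-0.36, 0.81, 0.46], [0.9, 0.43, -0.03], [0.23, -0.41, 0.89]]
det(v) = -0.92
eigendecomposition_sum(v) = [[(0.12+0.41j),0.34+0.07j,(-0.12+0.09j)], [-0.37+0.05j,(-0.11+0.28j),(-0.06-0.11j)], [(0.49-0.01j),0.18-0.36j,(0.06+0.16j)]] + [[0.12-0.41j,  (0.34-0.07j),  (-0.12-0.09j)], [(-0.37-0.05j),  -0.11-0.28j,  (-0.06+0.11j)], [0.49+0.01j,  (0.18+0.36j),  0.06-0.16j]] + [[-0.03+0.00j, 0.29-0.00j, (0.23+0j)],[(0.04-0j), -0.46+0.00j, -0.35-0.00j],[(0.09-0j), (-1.01+0j), (-0.78-0j)]]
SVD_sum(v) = [[-0.25, 0.57, 0.32], [0.18, -0.41, -0.23], [0.44, -0.99, -0.57]] + [[0.55, 0.26, -0.02], [-0.82, -0.38, 0.03], [0.65, 0.31, -0.03]] + [[-0.08,  0.14,  -0.31],  [-0.07,  0.12,  -0.27],  [-0.02,  0.03,  -0.07]]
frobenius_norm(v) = 2.04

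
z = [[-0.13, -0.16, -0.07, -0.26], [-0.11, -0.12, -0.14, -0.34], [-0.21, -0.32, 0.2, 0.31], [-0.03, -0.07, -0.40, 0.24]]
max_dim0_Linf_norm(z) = 0.4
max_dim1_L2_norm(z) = 0.53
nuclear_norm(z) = 1.52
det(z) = -0.00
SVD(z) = [[-0.37, -0.28, 0.49, -0.74], [-0.54, -0.17, 0.5, 0.66], [0.72, -0.53, 0.43, 0.13], [0.24, 0.78, 0.57, -0.04]] @ diag([0.5939754672022117, 0.4664196416824708, 0.46080486461089243, 0.0021769165457285206]) @ [[-0.09, -0.21, 0.25, 0.94], [0.31, 0.39, -0.81, 0.33], [-0.49, -0.69, -0.54, -0.05], [-0.81, 0.58, -0.01, 0.06]]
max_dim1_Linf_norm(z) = 0.4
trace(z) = 0.19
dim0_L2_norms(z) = [0.27, 0.38, 0.47, 0.58]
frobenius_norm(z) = 0.88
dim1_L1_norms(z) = [0.62, 0.71, 1.04, 0.74]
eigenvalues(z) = [(-0.46+0j), 0j, (0.33+0.41j), (0.33-0.41j)]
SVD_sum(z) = [[0.02, 0.05, -0.05, -0.21], [0.03, 0.07, -0.08, -0.3], [-0.04, -0.09, 0.11, 0.4], [-0.01, -0.03, 0.04, 0.13]] + [[-0.04, -0.05, 0.10, -0.04], [-0.02, -0.03, 0.06, -0.03], [-0.08, -0.1, 0.2, -0.08], [0.11, 0.14, -0.29, 0.12]] + [[-0.11, -0.15, -0.12, -0.01], [-0.11, -0.16, -0.12, -0.01], [-0.1, -0.14, -0.11, -0.01], [-0.13, -0.18, -0.14, -0.01]] + [[0.00, -0.0, 0.00, -0.0], [-0.0, 0.00, -0.00, 0.00], [-0.00, 0.0, -0.0, 0.00], [0.0, -0.00, 0.00, -0.00]]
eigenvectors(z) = [[(-0.61+0j), (-0.81+0j), (-0.12-0.18j), (-0.12+0.18j)], [(-0.64+0j), (0.58+0j), (-0.27-0.17j), (-0.27+0.17j)], [(-0.36+0j), (-0.01+0j), (0.69+0j), 0.69-0.00j], [-0.30+0.00j, (0.06+0j), -0.09+0.61j, -0.09-0.61j]]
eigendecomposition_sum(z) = [[-0.15-0.00j, -0.19+0.00j, -0.12-0.00j, -0.10+0.00j], [(-0.15-0j), (-0.2+0j), (-0.12-0j), (-0.1+0j)], [-0.09-0.00j, -0.12+0.00j, -0.07-0.00j, -0.06+0.00j], [(-0.07-0j), -0.09+0.00j, (-0.06-0j), -0.05+0.00j]] + [[0j, (-0+0j), (-0+0j), 0j], [-0.00-0.00j, 0j, 0.00-0.00j, -0.00+0.00j], [0.00+0.00j, (-0+0j), -0.00+0.00j, 0.00+0.00j], [-0.00-0.00j, 0.00+0.00j, -0j, -0.00+0.00j]] + [[0.01+0.02j, 0.02+0.03j, 0.02-0.07j, -0.08-0.01j], [(0.02+0.02j), (0.04+0.02j), -0.01-0.10j, (-0.12+0.03j)], [(-0.06-0.01j), -0.10+0.00j, (0.13+0.18j), 0.18-0.19j], [(0.02-0.05j), 0.01-0.09j, (-0.17+0.1j), 0.14+0.19j]] + [[(0.01-0.02j),  0.02-0.03j,  (0.02+0.07j),  (-0.08+0.01j)], [(0.02-0.02j),  0.04-0.02j,  (-0.01+0.1j),  -0.12-0.03j], [-0.06+0.01j,  (-0.1-0j),  (0.13-0.18j),  0.18+0.19j], [0.02+0.05j,  (0.01+0.09j),  -0.17-0.10j,  0.14-0.19j]]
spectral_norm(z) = 0.59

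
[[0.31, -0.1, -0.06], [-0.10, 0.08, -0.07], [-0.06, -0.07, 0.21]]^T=[[0.31, -0.1, -0.06], [-0.10, 0.08, -0.07], [-0.06, -0.07, 0.21]]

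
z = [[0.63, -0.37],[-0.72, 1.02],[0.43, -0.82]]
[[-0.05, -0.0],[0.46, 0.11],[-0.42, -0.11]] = z@[[0.32,0.11], [0.68,0.19]]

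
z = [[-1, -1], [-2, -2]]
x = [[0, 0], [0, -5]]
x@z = [[0, 0], [10, 10]]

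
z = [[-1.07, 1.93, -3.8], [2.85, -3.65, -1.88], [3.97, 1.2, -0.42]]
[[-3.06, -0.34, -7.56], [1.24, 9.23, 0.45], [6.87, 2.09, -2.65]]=z @ [[1.62, 0.86, -0.19], [0.59, -1.41, -1.05], [0.65, -0.87, 1.51]]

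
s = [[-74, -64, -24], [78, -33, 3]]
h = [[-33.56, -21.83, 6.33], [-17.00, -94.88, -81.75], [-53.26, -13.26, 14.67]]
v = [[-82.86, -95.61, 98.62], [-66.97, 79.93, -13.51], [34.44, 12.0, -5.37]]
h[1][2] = -81.75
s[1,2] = 3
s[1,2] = 3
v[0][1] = -95.61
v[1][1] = 79.93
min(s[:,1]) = -64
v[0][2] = 98.62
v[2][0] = 34.44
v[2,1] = 12.0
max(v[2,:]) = 34.44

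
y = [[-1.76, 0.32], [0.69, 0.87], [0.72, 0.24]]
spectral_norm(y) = 2.03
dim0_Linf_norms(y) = [1.76, 0.87]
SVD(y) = [[-0.86, -0.46], [0.37, -0.87], [0.36, -0.20]] @ diag([2.026305888048858, 0.9503075544572562]) @ [[1.0, 0.07], [0.07, -1.0]]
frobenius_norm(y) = 2.24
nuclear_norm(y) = 2.98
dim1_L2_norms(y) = [1.79, 1.11, 0.76]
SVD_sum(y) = [[-1.73,-0.11],[0.74,0.05],[0.73,0.05]] + [[-0.03, 0.43], [-0.05, 0.82], [-0.01, 0.19]]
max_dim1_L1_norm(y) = 2.08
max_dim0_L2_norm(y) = 2.02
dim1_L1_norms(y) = [2.08, 1.56, 0.96]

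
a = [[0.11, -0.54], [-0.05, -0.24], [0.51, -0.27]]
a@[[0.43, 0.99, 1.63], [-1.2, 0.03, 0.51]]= [[0.7, 0.09, -0.10], [0.27, -0.06, -0.2], [0.54, 0.50, 0.69]]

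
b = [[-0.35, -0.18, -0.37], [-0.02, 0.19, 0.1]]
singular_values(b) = [0.55, 0.18]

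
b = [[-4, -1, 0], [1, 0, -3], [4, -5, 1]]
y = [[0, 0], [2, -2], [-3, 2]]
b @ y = [[-2, 2], [9, -6], [-13, 12]]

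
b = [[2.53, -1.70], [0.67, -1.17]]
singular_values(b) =[3.29, 0.55]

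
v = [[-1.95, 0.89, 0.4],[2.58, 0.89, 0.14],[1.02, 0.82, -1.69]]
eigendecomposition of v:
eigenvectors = [[-0.26,  -0.77,  0.27], [-0.92,  0.54,  -0.32], [-0.30,  0.33,  0.91]]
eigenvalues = [1.67, -2.74, -1.68]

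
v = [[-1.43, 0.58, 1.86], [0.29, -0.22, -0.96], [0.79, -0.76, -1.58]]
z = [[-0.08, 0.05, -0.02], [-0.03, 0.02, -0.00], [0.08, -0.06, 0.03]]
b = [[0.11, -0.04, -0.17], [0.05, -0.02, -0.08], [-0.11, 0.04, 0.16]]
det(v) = 0.29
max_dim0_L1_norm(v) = 4.4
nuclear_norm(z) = 0.16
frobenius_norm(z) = 0.15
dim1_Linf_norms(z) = [0.08, 0.03, 0.08]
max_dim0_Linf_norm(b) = 0.17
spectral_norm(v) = 3.22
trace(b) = 0.25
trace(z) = -0.03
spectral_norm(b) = 0.30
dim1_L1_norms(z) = [0.15, 0.05, 0.17]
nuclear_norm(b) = 0.31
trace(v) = -3.23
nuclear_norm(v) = 3.85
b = z @ v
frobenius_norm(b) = 0.30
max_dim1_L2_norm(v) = 2.42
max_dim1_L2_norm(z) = 0.1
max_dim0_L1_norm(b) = 0.41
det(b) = 0.00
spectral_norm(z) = 0.15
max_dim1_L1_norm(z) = 0.17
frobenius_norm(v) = 3.25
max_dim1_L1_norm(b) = 0.32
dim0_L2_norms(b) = [0.16, 0.06, 0.25]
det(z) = -0.00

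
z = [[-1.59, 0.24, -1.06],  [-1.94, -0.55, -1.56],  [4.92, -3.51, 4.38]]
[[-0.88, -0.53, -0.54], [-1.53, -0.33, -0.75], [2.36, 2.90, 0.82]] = z @ [[0.23, 0.19, 0.54],[0.36, -0.41, 0.2],[0.57, 0.12, -0.26]]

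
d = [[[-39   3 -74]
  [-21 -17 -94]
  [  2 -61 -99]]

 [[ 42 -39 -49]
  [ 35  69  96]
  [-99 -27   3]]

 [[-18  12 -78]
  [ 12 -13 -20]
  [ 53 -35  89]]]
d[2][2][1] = -35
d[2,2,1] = -35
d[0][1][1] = -17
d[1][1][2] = 96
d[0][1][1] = -17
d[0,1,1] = -17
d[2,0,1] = 12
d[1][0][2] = -49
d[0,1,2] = -94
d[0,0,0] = -39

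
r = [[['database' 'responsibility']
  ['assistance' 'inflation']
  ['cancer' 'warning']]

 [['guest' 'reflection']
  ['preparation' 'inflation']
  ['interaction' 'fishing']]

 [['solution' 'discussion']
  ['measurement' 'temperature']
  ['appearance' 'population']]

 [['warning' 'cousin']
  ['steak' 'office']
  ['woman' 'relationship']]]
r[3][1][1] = 'office'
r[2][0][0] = 'solution'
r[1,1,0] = 'preparation'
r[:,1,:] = [['assistance', 'inflation'], ['preparation', 'inflation'], ['measurement', 'temperature'], ['steak', 'office']]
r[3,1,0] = 'steak'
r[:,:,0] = [['database', 'assistance', 'cancer'], ['guest', 'preparation', 'interaction'], ['solution', 'measurement', 'appearance'], ['warning', 'steak', 'woman']]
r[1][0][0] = 'guest'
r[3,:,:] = [['warning', 'cousin'], ['steak', 'office'], ['woman', 'relationship']]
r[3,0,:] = ['warning', 'cousin']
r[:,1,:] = [['assistance', 'inflation'], ['preparation', 'inflation'], ['measurement', 'temperature'], ['steak', 'office']]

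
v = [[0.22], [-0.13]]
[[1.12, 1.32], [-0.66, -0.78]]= v @ [[5.08, 6.01]]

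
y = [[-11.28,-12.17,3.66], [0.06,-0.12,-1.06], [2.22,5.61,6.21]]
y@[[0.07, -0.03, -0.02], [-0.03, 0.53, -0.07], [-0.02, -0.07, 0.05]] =[[-0.5, -6.37, 1.26],[0.03, 0.01, -0.05],[-0.14, 2.47, -0.13]]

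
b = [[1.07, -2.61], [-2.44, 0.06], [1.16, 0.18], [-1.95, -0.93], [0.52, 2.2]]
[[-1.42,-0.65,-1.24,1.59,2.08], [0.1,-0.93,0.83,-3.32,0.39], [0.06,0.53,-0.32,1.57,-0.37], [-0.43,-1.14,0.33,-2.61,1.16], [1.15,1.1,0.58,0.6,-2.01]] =b@[[-0.03, 0.39, -0.33, 1.36, -0.18], [0.53, 0.41, 0.34, -0.05, -0.87]]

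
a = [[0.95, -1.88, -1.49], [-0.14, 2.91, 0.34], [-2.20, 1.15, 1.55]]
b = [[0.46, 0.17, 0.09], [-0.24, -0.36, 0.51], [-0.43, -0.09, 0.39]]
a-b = [[0.49, -2.05, -1.58], [0.1, 3.27, -0.17], [-1.77, 1.24, 1.16]]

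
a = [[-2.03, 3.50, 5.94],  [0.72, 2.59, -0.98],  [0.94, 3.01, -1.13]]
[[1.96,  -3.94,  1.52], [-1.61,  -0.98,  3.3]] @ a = [[-5.39,1.23,13.79], [5.66,1.76,-12.33]]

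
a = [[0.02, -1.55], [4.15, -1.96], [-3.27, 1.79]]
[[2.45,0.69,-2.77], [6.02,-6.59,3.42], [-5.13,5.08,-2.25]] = a@[[0.71, -1.81, 1.68], [-1.57, -0.47, 1.81]]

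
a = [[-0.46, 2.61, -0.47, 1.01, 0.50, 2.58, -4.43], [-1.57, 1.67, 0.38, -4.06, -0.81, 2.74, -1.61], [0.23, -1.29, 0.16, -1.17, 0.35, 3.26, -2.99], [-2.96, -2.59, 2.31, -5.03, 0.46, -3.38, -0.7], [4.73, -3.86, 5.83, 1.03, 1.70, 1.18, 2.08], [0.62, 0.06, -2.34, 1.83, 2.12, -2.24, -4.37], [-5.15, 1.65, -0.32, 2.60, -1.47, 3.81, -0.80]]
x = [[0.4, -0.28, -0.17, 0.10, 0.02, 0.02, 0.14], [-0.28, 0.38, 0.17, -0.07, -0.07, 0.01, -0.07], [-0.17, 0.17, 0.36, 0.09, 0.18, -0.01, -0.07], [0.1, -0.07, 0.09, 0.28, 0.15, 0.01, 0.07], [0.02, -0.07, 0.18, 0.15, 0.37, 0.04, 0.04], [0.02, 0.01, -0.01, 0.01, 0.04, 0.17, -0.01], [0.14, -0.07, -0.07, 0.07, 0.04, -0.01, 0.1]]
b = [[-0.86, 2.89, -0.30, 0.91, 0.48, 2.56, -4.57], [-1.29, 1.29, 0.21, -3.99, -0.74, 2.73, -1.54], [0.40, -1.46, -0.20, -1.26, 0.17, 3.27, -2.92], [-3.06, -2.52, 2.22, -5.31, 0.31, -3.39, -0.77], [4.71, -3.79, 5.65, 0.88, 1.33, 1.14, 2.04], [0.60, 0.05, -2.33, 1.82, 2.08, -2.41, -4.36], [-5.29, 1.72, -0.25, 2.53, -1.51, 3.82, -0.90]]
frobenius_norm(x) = 1.10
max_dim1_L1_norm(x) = 1.13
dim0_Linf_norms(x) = [0.4, 0.38, 0.36, 0.28, 0.37, 0.17, 0.14]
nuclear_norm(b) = 40.80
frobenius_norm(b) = 17.93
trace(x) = 2.06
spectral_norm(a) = 11.13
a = x + b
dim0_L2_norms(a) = [7.8, 5.97, 6.73, 7.44, 3.28, 7.56, 7.46]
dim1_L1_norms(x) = [1.13, 1.05, 1.05, 0.77, 0.87, 0.27, 0.5]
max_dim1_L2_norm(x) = 0.55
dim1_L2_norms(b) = [6.14, 5.45, 4.81, 7.81, 8.75, 6.18, 7.42]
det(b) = 10970.71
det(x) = 0.00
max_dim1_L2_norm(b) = 8.75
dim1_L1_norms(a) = [12.06, 12.84, 9.45, 17.43, 20.41, 13.58, 15.8]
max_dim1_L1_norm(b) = 19.54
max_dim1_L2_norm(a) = 9.0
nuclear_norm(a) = 40.59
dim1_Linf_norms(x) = [0.4, 0.38, 0.36, 0.28, 0.37, 0.17, 0.14]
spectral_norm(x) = 0.85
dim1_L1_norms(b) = [12.57, 11.79, 9.68, 17.58, 19.54, 13.65, 16.02]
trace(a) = -5.00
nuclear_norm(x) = 2.06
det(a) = 12003.67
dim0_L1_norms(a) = [15.72, 13.73, 11.81, 16.73, 7.41, 19.19, 16.98]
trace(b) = -7.06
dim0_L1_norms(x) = [1.13, 1.05, 1.05, 0.77, 0.87, 0.27, 0.5]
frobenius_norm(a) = 17.91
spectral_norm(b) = 11.11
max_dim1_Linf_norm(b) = 5.65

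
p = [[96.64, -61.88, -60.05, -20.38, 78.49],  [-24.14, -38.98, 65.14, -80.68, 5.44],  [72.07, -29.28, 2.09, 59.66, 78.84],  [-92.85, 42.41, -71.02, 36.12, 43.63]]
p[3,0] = -92.85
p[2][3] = 59.66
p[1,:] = [-24.14, -38.98, 65.14, -80.68, 5.44]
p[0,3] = -20.38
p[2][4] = 78.84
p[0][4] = 78.49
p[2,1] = -29.28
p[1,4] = 5.44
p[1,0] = -24.14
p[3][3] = 36.12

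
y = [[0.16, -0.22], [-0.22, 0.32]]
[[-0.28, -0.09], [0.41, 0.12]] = y @ [[0.85, -1.23], [1.87, -0.47]]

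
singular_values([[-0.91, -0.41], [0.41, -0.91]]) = [1.0, 1.0]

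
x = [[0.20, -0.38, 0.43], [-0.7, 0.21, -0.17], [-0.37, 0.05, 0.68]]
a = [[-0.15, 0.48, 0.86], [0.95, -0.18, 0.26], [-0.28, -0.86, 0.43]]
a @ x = [[-0.68, 0.20, 0.44], [0.22, -0.39, 0.62], [0.39, -0.05, 0.32]]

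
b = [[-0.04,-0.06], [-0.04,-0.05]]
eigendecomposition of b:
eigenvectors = [[0.80, 0.74],[-0.59, 0.67]]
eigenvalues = [0.0, -0.09]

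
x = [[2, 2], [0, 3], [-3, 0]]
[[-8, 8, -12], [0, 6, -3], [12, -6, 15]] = x @ [[-4, 2, -5], [0, 2, -1]]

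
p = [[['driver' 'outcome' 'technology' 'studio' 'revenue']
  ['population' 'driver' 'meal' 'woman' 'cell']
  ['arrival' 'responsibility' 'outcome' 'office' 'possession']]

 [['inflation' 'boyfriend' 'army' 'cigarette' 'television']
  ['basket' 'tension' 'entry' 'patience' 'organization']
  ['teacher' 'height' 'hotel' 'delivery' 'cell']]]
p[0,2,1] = 'responsibility'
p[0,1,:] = ['population', 'driver', 'meal', 'woman', 'cell']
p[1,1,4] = 'organization'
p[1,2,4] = 'cell'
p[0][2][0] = 'arrival'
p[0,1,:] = ['population', 'driver', 'meal', 'woman', 'cell']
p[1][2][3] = 'delivery'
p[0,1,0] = 'population'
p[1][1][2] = 'entry'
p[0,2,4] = 'possession'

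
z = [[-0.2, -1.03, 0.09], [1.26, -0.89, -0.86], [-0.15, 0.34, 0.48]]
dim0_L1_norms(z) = [1.61, 2.26, 1.43]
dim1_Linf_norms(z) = [1.03, 1.26, 0.48]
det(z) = 0.54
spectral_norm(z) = 1.89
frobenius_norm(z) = 2.14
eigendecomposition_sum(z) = [[(-0.11+0.59j), (-0.53-0.27j), (-0.04-0.35j)], [0.63+0.27j, (-0.44+0.52j), -0.40-0.05j], [(-0.1-0.12j), (0.14-0.06j), (0.07+0.05j)]] + [[(-0.11-0.59j), -0.53+0.27j, (-0.04+0.35j)],[(0.63-0.27j), (-0.44-0.52j), -0.40+0.05j],[(-0.1+0.12j), 0.14+0.06j, 0.07-0.05j]] + [[(0.02-0j), 0.03-0.00j, 0.17+0.00j], [(-0.01+0j), (-0.01+0j), (-0.06-0j)], [(0.04-0j), (0.06-0j), (0.33+0j)]]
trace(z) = -0.61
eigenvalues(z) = [(-0.48+1.17j), (-0.48-1.17j), (0.34+0j)]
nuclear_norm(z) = 3.16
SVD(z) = [[0.25,  -0.96,  0.11], [0.92,  0.27,  0.27], [-0.28,  0.03,  0.96]] @ diag([1.8863967250615368, 0.9751898677581486, 0.29548623910252647]) @ [[0.61, -0.63, -0.48], [0.55, 0.78, -0.31], [0.57, -0.07, 0.82]]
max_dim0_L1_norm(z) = 2.26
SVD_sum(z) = [[0.29, -0.3, -0.23], [1.07, -1.09, -0.84], [-0.33, 0.34, 0.26]] + [[-0.51, -0.73, 0.29], [0.15, 0.21, -0.08], [0.02, 0.02, -0.01]] + [[0.02, -0.0, 0.03],[0.04, -0.01, 0.06],[0.16, -0.02, 0.23]]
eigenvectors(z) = [[(0.14+0.63j), 0.14-0.63j, (0.45+0j)], [(0.74+0j), 0.74-0.00j, -0.16+0.00j], [(-0.15-0.08j), -0.15+0.08j, 0.88+0.00j]]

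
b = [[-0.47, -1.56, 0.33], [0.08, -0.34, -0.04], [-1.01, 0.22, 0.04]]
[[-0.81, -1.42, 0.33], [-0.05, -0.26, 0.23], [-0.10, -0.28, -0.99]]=b @ [[0.12, 0.47, 0.87], [0.28, 0.83, -0.48], [-0.95, 0.30, -0.03]]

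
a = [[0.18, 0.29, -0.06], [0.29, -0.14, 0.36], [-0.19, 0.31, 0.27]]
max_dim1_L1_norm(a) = 0.79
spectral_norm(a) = 0.49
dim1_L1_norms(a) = [0.53, 0.79, 0.77]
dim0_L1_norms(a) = [0.66, 0.74, 0.69]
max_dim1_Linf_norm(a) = 0.36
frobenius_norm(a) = 0.75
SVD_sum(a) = [[-0.05, 0.05, -0.05], [0.28, -0.25, 0.27], [-0.08, 0.07, -0.07]] + [[-0.01, 0.11, 0.11], [-0.01, 0.1, 0.10], [-0.02, 0.29, 0.3]] + [[0.24,0.14,-0.12],[0.02,0.01,-0.01],[-0.09,-0.05,0.05]]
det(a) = -0.07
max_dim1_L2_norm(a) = 0.48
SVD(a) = [[0.17, 0.33, -0.93], [-0.95, 0.31, -0.07], [0.27, 0.89, 0.36]] @ diag([0.48527229951663736, 0.46801327122492, 0.32245057494007434]) @ [[-0.61, 0.55, -0.58],  [-0.05, 0.70, 0.71],  [-0.79, -0.46, 0.4]]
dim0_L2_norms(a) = [0.39, 0.45, 0.45]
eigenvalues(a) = [-0.48, 0.36, 0.43]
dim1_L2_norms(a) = [0.35, 0.48, 0.45]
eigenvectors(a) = [[0.4, -0.84, 0.61], [-0.81, -0.53, 0.62], [0.44, -0.06, 0.49]]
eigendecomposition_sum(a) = [[-0.09, 0.15, -0.08], [0.18, -0.3, 0.16], [-0.1, 0.16, -0.09]] + [[0.42, -0.05, -0.47], [0.27, -0.03, -0.30], [0.03, -0.00, -0.04]] + [[-0.16,0.19,0.49], [-0.16,0.19,0.5], [-0.12,0.15,0.39]]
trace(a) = 0.31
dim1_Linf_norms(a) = [0.29, 0.36, 0.31]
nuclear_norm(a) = 1.28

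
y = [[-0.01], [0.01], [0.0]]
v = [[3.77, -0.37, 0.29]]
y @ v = [[-0.04, 0.00, -0.00], [0.04, -0.00, 0.0], [0.0, 0.00, 0.00]]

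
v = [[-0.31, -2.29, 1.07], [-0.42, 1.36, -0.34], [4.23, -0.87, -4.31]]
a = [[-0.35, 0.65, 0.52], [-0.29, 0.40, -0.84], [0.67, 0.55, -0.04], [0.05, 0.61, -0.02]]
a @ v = [[2.04, 1.23, -2.84], [-3.63, 1.94, 3.17], [-0.61, -0.75, 0.7], [-0.36, 0.73, -0.07]]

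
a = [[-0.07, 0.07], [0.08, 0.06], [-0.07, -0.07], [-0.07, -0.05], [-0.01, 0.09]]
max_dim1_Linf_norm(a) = 0.09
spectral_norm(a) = 0.17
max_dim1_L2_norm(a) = 0.1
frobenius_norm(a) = 0.21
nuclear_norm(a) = 0.30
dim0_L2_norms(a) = [0.15, 0.15]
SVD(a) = [[-0.05,0.80], [-0.56,-0.19], [0.57,0.08], [0.48,0.18], [-0.36,0.53]] @ diag([0.17358360565878647, 0.1227547630297697]) @ [[-0.64, -0.77], [-0.77, 0.64]]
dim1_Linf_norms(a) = [0.07, 0.08, 0.07, 0.07, 0.09]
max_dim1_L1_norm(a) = 0.14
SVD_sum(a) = [[0.01, 0.01], [0.06, 0.07], [-0.06, -0.08], [-0.05, -0.06], [0.04, 0.05]] + [[-0.08, 0.06], [0.02, -0.01], [-0.01, 0.01], [-0.02, 0.01], [-0.05, 0.04]]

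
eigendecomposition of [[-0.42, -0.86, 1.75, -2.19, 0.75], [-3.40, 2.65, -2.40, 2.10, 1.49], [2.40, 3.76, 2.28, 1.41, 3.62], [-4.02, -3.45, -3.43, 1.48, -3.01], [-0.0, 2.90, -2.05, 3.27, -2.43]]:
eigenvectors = [[0.19-0.17j, 0.19+0.17j, -0.27+0.00j, (0.33+0j), (0.13+0j)],[-0.06+0.52j, -0.06-0.52j, -0.39+0.00j, (-0.33+0j), (0.37+0j)],[(0.37+0.32j), 0.37-0.32j, -0.16+0.00j, (-0.55+0j), -0.58+0.00j],[(-0.55+0j), (-0.55-0j), -0.07+0.00j, (0.11+0j), -0.71+0.00j],[-0.18+0.29j, -0.18-0.29j, (0.86+0j), 0.68+0.00j, (-0.01+0j)]]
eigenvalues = [(3.84+5.59j), (3.84-5.59j), (-3.62+0j), (-1.65+0j), (1.15+0j)]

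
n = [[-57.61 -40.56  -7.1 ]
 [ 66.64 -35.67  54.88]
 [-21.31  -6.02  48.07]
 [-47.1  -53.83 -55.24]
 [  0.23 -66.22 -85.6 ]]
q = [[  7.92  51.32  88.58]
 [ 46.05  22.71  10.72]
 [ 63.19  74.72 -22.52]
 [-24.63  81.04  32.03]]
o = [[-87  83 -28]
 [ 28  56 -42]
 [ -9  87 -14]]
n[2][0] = -21.31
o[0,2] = -28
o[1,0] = 28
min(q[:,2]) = -22.52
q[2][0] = 63.19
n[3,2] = -55.24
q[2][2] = -22.52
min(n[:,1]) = -66.22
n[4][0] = 0.23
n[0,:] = [-57.61, -40.56, -7.1]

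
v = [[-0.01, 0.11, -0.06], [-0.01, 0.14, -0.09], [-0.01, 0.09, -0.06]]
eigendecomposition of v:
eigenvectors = [[(-0.72+0j), -0.72-0.00j, (-0.59+0j)], [-0.08-0.37j, (-0.08+0.37j), -0.70+0.00j], [-0.09-0.58j, -0.09+0.58j, (-0.41+0j)]]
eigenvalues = [(-0+0.01j), (-0-0.01j), (0.08+0j)]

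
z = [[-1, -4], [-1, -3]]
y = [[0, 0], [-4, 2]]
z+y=[[-1, -4], [-5, -1]]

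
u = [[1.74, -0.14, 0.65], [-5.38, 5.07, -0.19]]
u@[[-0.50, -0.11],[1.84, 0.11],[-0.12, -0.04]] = [[-1.21, -0.23],[12.04, 1.16]]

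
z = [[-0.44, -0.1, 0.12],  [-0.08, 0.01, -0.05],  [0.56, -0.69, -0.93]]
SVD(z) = [[-0.19,  -0.97,  0.17], [-0.01,  -0.17,  -0.99], [0.98,  -0.19,  0.03]] @ diag([1.30790774605104, 0.40812158566997475, 0.06643868699721565]) @ [[0.48, -0.5, -0.72], [0.82, 0.55, 0.17], [0.31, -0.66, 0.68]]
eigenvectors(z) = [[0.19, 0.81, -0.28], [-0.03, 0.23, 0.71], [-0.98, 0.54, -0.64]]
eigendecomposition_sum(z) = [[-0.14, 0.1, 0.17], [0.02, -0.02, -0.03], [0.75, -0.51, -0.9]] + [[-0.31, -0.17, -0.05], [-0.09, -0.05, -0.01], [-0.20, -0.11, -0.03]] + [[0.01, -0.03, 0.0], [-0.02, 0.07, -0.01], [0.02, -0.07, 0.01]]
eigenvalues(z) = [-1.06, -0.39, 0.09]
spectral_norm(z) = 1.31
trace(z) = -1.36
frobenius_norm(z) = 1.37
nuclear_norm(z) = 1.78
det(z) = 0.04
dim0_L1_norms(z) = [1.08, 0.8, 1.1]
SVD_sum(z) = [[-0.12, 0.13, 0.18], [-0.0, 0.00, 0.01], [0.62, -0.65, -0.92]] + [[-0.32, -0.22, -0.07], [-0.06, -0.04, -0.01], [-0.06, -0.04, -0.01]] + [[0.0, -0.01, 0.01], [-0.02, 0.04, -0.04], [0.00, -0.00, 0.0]]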